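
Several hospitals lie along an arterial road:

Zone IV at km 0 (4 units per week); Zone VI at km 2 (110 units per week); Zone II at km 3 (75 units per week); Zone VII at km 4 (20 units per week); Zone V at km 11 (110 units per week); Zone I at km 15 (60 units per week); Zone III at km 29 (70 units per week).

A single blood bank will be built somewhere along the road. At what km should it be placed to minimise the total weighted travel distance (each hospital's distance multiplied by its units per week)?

x = 11

For a sum of weighted absolute distances on a line, the optimum is the weighted median (not the mean). Total weight W = 449; half-weight = 224.5.
Sort by position and accumulate weight:
  km 0 (Zone IV, w=4) → cum 4
  km 2 (Zone VI, w=110) → cum 114
  km 3 (Zone II, w=75) → cum 189
  km 4 (Zone VII, w=20) → cum 209
  km 11 (Zone V, w=110) → cum 319  ≥ 224.5 → median here
  km 15 (Zone I, w=60) → cum 379
  km 29 (Zone III, w=70) → cum 449
Optimal location: km 11.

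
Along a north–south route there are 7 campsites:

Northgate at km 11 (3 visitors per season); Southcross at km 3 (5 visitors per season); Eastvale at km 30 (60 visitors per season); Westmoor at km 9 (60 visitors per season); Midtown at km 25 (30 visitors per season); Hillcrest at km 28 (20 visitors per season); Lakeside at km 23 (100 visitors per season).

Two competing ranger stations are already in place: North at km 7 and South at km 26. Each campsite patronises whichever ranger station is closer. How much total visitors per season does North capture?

The indifferent point is the midpoint (7+26)/2 = 16.5; campsites left of it (closer to North at 7) go to North, those right go to South.
  Southcross at 3 (w=5) → North
  Westmoor at 9 (w=60) → North
  Northgate at 11 (w=3) → North
  Lakeside at 23 (w=100) → South
  Midtown at 25 (w=30) → South
  Hillcrest at 28 (w=20) → South
  Eastvale at 30 (w=60) → South
North captures 68; South captures 210.

68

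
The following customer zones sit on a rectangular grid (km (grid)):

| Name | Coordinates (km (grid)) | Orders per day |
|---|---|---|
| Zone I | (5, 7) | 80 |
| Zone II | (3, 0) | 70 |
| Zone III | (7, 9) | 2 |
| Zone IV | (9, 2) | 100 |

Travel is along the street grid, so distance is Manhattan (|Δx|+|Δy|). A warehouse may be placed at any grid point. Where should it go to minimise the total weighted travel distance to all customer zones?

(5, 2)

Manhattan distance separates: Σwᵢ(|x−xᵢ|+|y−yᵢ|) = Σwᵢ|x−xᵢ| + Σwᵢ|y−yᵢ|, so x and y are optimised independently as 1-D weighted medians.
Total weight W = 252; half = 126.
x-coordinate, sorted with cumulative weight:
  x=3 (Zone II, w=70) cum 70
  x=5 (Zone I, w=80) cum 150  ← median
  x=7 (Zone III, w=2) cum 152
  x=9 (Zone IV, w=100) cum 252
⇒ x* = 5
y-coordinate, sorted with cumulative weight:
  y=0 (Zone II, w=70) cum 70
  y=2 (Zone IV, w=100) cum 170  ← median
  y=7 (Zone I, w=80) cum 250
  y=9 (Zone III, w=2) cum 252
⇒ y* = 2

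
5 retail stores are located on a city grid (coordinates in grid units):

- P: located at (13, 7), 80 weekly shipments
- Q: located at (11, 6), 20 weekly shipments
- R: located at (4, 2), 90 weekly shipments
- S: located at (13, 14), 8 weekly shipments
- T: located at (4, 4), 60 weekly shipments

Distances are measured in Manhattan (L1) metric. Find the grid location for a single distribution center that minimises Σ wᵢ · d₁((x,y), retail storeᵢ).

(4, 4)

Manhattan distance separates: Σwᵢ(|x−xᵢ|+|y−yᵢ|) = Σwᵢ|x−xᵢ| + Σwᵢ|y−yᵢ|, so x and y are optimised independently as 1-D weighted medians.
Total weight W = 258; half = 129.
x-coordinate, sorted with cumulative weight:
  x=4 (R, w=90) cum 90
  x=4 (T, w=60) cum 150  ← median
  x=11 (Q, w=20) cum 170
  x=13 (P, w=80) cum 250
  x=13 (S, w=8) cum 258
⇒ x* = 4
y-coordinate, sorted with cumulative weight:
  y=2 (R, w=90) cum 90
  y=4 (T, w=60) cum 150  ← median
  y=6 (Q, w=20) cum 170
  y=7 (P, w=80) cum 250
  y=14 (S, w=8) cum 258
⇒ y* = 4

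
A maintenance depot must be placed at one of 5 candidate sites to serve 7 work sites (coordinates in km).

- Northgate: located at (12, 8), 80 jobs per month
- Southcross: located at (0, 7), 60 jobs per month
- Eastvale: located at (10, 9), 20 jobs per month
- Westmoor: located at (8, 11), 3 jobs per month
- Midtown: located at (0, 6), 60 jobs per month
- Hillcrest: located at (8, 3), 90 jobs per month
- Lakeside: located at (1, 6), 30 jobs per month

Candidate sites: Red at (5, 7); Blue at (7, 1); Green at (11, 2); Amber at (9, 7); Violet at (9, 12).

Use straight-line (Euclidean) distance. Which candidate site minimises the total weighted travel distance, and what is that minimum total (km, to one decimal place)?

Red, total 1868.0 km

Total weighted distance at each candidate:
  Red (5, 7): total = 1868.0
  Blue (7, 1): total = 2394.1
  Green (11, 2): total = 2691.5
  Amber (9, 7): total = 2006.3
  Violet (9, 12): total = 2849.2
Minimum is at Red with total 1868.0 km.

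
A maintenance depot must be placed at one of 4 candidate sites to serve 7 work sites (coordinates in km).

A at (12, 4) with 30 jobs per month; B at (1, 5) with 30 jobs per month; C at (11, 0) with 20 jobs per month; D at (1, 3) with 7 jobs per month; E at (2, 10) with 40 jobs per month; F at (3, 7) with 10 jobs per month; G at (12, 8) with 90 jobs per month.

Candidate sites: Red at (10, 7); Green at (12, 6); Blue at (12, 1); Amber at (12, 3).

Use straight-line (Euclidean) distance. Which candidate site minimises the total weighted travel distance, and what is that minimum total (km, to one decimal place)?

Total weighted distance at each candidate:
  Red (10, 7): total = 1208.1
  Green (12, 6): total = 1294.2
  Blue (12, 1): total = 1824.0
  Amber (12, 3): total = 1542.4
Minimum is at Red with total 1208.1 km.

Red, total 1208.1 km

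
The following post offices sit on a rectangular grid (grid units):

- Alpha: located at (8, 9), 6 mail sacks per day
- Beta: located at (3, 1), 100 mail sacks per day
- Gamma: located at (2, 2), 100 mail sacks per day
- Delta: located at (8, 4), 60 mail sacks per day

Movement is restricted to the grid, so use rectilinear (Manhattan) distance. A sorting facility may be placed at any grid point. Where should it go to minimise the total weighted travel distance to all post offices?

(3, 2)

Manhattan distance separates: Σwᵢ(|x−xᵢ|+|y−yᵢ|) = Σwᵢ|x−xᵢ| + Σwᵢ|y−yᵢ|, so x and y are optimised independently as 1-D weighted medians.
Total weight W = 266; half = 133.
x-coordinate, sorted with cumulative weight:
  x=2 (Gamma, w=100) cum 100
  x=3 (Beta, w=100) cum 200  ← median
  x=8 (Alpha, w=6) cum 206
  x=8 (Delta, w=60) cum 266
⇒ x* = 3
y-coordinate, sorted with cumulative weight:
  y=1 (Beta, w=100) cum 100
  y=2 (Gamma, w=100) cum 200  ← median
  y=4 (Delta, w=60) cum 260
  y=9 (Alpha, w=6) cum 266
⇒ y* = 2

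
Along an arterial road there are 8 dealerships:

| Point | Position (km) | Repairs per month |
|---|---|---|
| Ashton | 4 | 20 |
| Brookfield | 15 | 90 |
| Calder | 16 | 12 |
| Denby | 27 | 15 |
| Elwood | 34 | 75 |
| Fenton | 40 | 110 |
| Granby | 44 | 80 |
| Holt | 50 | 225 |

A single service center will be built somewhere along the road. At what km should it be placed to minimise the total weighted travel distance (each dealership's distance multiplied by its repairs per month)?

x = 40

For a sum of weighted absolute distances on a line, the optimum is the weighted median (not the mean). Total weight W = 627; half-weight = 313.5.
Sort by position and accumulate weight:
  km 4 (Ashton, w=20) → cum 20
  km 15 (Brookfield, w=90) → cum 110
  km 16 (Calder, w=12) → cum 122
  km 27 (Denby, w=15) → cum 137
  km 34 (Elwood, w=75) → cum 212
  km 40 (Fenton, w=110) → cum 322  ≥ 313.5 → median here
  km 44 (Granby, w=80) → cum 402
  km 50 (Holt, w=225) → cum 627
Optimal location: km 40.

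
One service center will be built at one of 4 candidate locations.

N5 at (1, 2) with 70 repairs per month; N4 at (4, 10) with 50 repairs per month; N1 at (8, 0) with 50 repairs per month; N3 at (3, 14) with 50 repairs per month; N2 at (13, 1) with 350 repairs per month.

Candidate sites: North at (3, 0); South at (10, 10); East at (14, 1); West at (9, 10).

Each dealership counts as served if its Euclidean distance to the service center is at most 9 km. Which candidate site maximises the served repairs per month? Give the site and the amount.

Coverage radius r = 9 km; a point is covered iff (Δx)²+(Δy)² ≤ 9² = 81.
  North (3, 0): covers {N5, N1} → 120
  South (10, 10): covers {N4, N3} → 100
  East (14, 1): covers {N1, N2} → 400
  West (9, 10): covers {N4, N3} → 100
Maximum coverage at East: 400 repairs per month.

East, covering 400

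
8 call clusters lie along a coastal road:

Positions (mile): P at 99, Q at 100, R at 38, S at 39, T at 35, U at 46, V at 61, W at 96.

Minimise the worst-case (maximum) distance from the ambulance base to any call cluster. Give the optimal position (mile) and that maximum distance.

The 1-center on a line is the midpoint of the two extreme points: leftmost at 35, rightmost at 100.
Optimal location = (35 + 100)/2 = 67.5; maximum distance = (100 − 35)/2 = 32.5.

location 67.5, max distance 32.5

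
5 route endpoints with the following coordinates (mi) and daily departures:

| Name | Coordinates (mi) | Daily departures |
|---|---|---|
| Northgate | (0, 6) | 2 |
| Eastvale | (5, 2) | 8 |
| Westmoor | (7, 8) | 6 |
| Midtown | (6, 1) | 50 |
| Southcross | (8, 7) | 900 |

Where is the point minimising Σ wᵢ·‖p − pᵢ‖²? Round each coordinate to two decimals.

The minimiser of Σwᵢ‖p−pᵢ‖² is the weighted centroid p* = (Σwᵢpᵢ)/(Σwᵢ).
Σwᵢ = 966.
Σwᵢxᵢ = 2·0 + 8·5 + 6·7 + 50·6 + 900·8 = 7582.
Σwᵢyᵢ = 2·6 + 8·2 + 6·8 + 50·1 + 900·7 = 6426.
x* = 7582/966 = 7.85, y* = 6426/966 = 6.65.

(7.85, 6.65)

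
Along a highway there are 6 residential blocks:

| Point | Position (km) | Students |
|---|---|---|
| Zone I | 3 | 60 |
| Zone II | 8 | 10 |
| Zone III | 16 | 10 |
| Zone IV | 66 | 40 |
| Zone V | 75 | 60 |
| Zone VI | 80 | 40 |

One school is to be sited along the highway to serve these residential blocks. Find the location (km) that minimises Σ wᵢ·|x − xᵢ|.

x = 66

For a sum of weighted absolute distances on a line, the optimum is the weighted median (not the mean). Total weight W = 220; half-weight = 110.
Sort by position and accumulate weight:
  km 3 (Zone I, w=60) → cum 60
  km 8 (Zone II, w=10) → cum 70
  km 16 (Zone III, w=10) → cum 80
  km 66 (Zone IV, w=40) → cum 120  ≥ 110 → median here
  km 75 (Zone V, w=60) → cum 180
  km 80 (Zone VI, w=40) → cum 220
Optimal location: km 66.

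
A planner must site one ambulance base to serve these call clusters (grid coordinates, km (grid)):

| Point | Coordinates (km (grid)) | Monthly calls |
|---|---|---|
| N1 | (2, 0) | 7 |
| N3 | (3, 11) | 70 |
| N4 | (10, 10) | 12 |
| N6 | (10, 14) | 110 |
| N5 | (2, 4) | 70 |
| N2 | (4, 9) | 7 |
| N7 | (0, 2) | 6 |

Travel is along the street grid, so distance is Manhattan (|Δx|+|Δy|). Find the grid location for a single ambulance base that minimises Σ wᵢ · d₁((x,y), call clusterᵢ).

Manhattan distance separates: Σwᵢ(|x−xᵢ|+|y−yᵢ|) = Σwᵢ|x−xᵢ| + Σwᵢ|y−yᵢ|, so x and y are optimised independently as 1-D weighted medians.
Total weight W = 282; half = 141.
x-coordinate, sorted with cumulative weight:
  x=0 (N7, w=6) cum 6
  x=2 (N1, w=7) cum 13
  x=2 (N5, w=70) cum 83
  x=3 (N3, w=70) cum 153  ← median
  x=4 (N2, w=7) cum 160
  x=10 (N4, w=12) cum 172
  x=10 (N6, w=110) cum 282
⇒ x* = 3
y-coordinate, sorted with cumulative weight:
  y=0 (N1, w=7) cum 7
  y=2 (N7, w=6) cum 13
  y=4 (N5, w=70) cum 83
  y=9 (N2, w=7) cum 90
  y=10 (N4, w=12) cum 102
  y=11 (N3, w=70) cum 172  ← median
  y=14 (N6, w=110) cum 282
⇒ y* = 11

(3, 11)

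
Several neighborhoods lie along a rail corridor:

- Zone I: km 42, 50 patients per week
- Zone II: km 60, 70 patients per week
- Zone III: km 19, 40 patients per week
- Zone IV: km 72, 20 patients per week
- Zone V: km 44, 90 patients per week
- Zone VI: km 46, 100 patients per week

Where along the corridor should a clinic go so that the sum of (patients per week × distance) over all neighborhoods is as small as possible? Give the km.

For a sum of weighted absolute distances on a line, the optimum is the weighted median (not the mean). Total weight W = 370; half-weight = 185.
Sort by position and accumulate weight:
  km 19 (Zone III, w=40) → cum 40
  km 42 (Zone I, w=50) → cum 90
  km 44 (Zone V, w=90) → cum 180
  km 46 (Zone VI, w=100) → cum 280  ≥ 185 → median here
  km 60 (Zone II, w=70) → cum 350
  km 72 (Zone IV, w=20) → cum 370
Optimal location: km 46.

x = 46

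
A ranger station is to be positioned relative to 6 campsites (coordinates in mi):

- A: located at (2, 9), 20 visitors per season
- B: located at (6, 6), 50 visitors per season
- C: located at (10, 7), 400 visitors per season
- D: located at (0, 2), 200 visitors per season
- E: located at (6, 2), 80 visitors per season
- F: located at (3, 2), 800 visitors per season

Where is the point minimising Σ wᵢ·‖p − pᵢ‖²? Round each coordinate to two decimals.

The minimiser of Σwᵢ‖p−pᵢ‖² is the weighted centroid p* = (Σwᵢpᵢ)/(Σwᵢ).
Σwᵢ = 1550.
Σwᵢxᵢ = 20·2 + 50·6 + 400·10 + 200·0 + 80·6 + 800·3 = 7220.
Σwᵢyᵢ = 20·9 + 50·6 + 400·7 + 200·2 + 80·2 + 800·2 = 5440.
x* = 7220/1550 = 4.66, y* = 5440/1550 = 3.51.

(4.66, 3.51)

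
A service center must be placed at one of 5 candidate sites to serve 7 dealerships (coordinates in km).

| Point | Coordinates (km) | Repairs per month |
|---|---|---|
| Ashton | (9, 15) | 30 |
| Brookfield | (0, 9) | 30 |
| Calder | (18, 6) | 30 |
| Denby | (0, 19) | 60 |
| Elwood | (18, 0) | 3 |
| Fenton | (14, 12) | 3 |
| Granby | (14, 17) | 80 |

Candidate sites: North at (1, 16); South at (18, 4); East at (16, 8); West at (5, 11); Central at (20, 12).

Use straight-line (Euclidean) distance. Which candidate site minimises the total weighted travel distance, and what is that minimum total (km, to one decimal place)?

Total weighted distance at each candidate:
  North (1, 16): total = 2389.3
  South (18, 4): total = 3579.6
  East (16, 8): total = 2803.5
  West (5, 11): total = 2258.7
  Central (20, 12): total = 3089.2
Minimum is at West with total 2258.7 km.

West, total 2258.7 km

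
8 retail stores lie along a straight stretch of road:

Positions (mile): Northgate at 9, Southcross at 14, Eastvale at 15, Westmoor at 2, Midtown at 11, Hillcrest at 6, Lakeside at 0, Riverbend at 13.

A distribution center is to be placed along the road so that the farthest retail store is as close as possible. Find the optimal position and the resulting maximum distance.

location 7.5, max distance 7.5

The 1-center on a line is the midpoint of the two extreme points: leftmost at 0, rightmost at 15.
Optimal location = (0 + 15)/2 = 7.5; maximum distance = (15 − 0)/2 = 7.5.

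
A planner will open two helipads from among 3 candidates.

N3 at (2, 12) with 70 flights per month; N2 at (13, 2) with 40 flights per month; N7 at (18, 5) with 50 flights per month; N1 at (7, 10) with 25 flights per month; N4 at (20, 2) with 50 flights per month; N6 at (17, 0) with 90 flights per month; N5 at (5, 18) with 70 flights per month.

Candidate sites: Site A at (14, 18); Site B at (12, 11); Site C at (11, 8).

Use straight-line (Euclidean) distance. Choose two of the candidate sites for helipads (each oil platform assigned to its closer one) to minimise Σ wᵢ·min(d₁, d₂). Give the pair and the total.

Evaluate every pair (each demand assigned to the nearer of the two):
  {Site A, Site C}: total = 3505.8
  {Site B, Site C}: total = 3568.8
  {Site A, Site B}: total = 3937.0
Best pair: {Site A, Site C} with total 3505.8.

{Site A, Site C}, total 3505.8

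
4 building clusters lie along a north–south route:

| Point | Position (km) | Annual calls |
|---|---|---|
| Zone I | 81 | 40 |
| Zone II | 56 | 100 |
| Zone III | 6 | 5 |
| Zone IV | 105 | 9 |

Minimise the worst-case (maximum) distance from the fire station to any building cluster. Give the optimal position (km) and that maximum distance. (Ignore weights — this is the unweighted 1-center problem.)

The 1-center on a line is the midpoint of the two extreme points: leftmost at 6, rightmost at 105.
Optimal location = (6 + 105)/2 = 55.5; maximum distance = (105 − 6)/2 = 49.5.

location 55.5, max distance 49.5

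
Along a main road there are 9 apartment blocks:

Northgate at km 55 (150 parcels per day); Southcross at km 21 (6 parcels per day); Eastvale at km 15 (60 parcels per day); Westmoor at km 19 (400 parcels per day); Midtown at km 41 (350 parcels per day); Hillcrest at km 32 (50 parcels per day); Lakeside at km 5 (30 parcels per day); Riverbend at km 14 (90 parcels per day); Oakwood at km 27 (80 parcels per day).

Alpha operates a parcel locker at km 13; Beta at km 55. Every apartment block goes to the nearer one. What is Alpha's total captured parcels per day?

The indifferent point is the midpoint (13+55)/2 = 34; apartment blocks left of it (closer to Alpha at 13) go to Alpha, those right go to Beta.
  Lakeside at 5 (w=30) → Alpha
  Riverbend at 14 (w=90) → Alpha
  Eastvale at 15 (w=60) → Alpha
  Westmoor at 19 (w=400) → Alpha
  Southcross at 21 (w=6) → Alpha
  Oakwood at 27 (w=80) → Alpha
  Hillcrest at 32 (w=50) → Alpha
  Midtown at 41 (w=350) → Beta
  Northgate at 55 (w=150) → Beta
Alpha captures 716; Beta captures 500.

716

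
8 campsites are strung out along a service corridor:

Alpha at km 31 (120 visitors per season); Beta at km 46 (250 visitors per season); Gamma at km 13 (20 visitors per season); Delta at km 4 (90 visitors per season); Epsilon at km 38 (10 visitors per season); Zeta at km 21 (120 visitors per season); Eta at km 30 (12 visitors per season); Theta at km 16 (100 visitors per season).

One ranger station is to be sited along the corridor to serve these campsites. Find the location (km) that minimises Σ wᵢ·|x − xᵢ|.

x = 31

For a sum of weighted absolute distances on a line, the optimum is the weighted median (not the mean). Total weight W = 722; half-weight = 361.
Sort by position and accumulate weight:
  km 4 (Delta, w=90) → cum 90
  km 13 (Gamma, w=20) → cum 110
  km 16 (Theta, w=100) → cum 210
  km 21 (Zeta, w=120) → cum 330
  km 30 (Eta, w=12) → cum 342
  km 31 (Alpha, w=120) → cum 462  ≥ 361 → median here
  km 38 (Epsilon, w=10) → cum 472
  km 46 (Beta, w=250) → cum 722
Optimal location: km 31.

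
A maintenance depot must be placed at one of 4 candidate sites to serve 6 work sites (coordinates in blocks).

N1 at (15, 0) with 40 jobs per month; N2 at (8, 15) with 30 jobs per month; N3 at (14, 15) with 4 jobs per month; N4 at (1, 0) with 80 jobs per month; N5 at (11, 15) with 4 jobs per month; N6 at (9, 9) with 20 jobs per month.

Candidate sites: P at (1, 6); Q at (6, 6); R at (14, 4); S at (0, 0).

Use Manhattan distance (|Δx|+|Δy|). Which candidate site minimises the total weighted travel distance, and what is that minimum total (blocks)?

S, total 1950 blocks

Total weighted distance at each candidate:
  P (1, 6): total = 2144
  Q (6, 6): total = 2054
  R (14, 4): total = 2370
  S (0, 0): total = 1950
Minimum is at S with total 1950 blocks.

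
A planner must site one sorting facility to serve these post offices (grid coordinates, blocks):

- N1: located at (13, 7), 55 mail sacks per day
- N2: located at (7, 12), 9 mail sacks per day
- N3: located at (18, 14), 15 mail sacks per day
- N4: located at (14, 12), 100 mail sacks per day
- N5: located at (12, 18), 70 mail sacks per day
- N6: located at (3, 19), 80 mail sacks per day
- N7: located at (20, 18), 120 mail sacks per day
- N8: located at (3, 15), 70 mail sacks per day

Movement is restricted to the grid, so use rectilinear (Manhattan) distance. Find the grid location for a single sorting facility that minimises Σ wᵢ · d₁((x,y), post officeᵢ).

Manhattan distance separates: Σwᵢ(|x−xᵢ|+|y−yᵢ|) = Σwᵢ|x−xᵢ| + Σwᵢ|y−yᵢ|, so x and y are optimised independently as 1-D weighted medians.
Total weight W = 519; half = 259.5.
x-coordinate, sorted with cumulative weight:
  x=3 (N6, w=80) cum 80
  x=3 (N8, w=70) cum 150
  x=7 (N2, w=9) cum 159
  x=12 (N5, w=70) cum 229
  x=13 (N1, w=55) cum 284  ← median
  x=14 (N4, w=100) cum 384
  x=18 (N3, w=15) cum 399
  x=20 (N7, w=120) cum 519
⇒ x* = 13
y-coordinate, sorted with cumulative weight:
  y=7 (N1, w=55) cum 55
  y=12 (N2, w=9) cum 64
  y=12 (N4, w=100) cum 164
  y=14 (N3, w=15) cum 179
  y=15 (N8, w=70) cum 249
  y=18 (N5, w=70) cum 319  ← median
  y=18 (N7, w=120) cum 439
  y=19 (N6, w=80) cum 519
⇒ y* = 18

(13, 18)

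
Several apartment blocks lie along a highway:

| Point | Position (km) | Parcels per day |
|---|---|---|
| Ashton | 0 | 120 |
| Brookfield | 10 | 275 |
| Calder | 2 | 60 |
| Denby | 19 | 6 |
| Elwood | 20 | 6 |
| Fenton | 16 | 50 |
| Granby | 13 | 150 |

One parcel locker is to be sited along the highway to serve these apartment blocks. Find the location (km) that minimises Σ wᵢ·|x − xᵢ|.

For a sum of weighted absolute distances on a line, the optimum is the weighted median (not the mean). Total weight W = 667; half-weight = 333.5.
Sort by position and accumulate weight:
  km 0 (Ashton, w=120) → cum 120
  km 2 (Calder, w=60) → cum 180
  km 10 (Brookfield, w=275) → cum 455  ≥ 333.5 → median here
  km 13 (Granby, w=150) → cum 605
  km 16 (Fenton, w=50) → cum 655
  km 19 (Denby, w=6) → cum 661
  km 20 (Elwood, w=6) → cum 667
Optimal location: km 10.

x = 10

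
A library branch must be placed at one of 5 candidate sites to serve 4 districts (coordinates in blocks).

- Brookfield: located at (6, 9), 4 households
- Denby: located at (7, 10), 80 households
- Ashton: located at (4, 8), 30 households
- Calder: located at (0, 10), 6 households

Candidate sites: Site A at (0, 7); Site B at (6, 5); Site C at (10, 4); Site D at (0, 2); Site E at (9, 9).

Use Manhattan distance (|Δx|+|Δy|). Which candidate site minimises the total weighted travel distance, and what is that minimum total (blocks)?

Total weighted distance at each candidate:
  Site A (0, 7): total = 1000
  Site B (6, 5): total = 712
  Site C (10, 4): total = 1152
  Site D (0, 2): total = 1600
  Site E (9, 9): total = 492
Minimum is at Site E with total 492 blocks.

Site E, total 492 blocks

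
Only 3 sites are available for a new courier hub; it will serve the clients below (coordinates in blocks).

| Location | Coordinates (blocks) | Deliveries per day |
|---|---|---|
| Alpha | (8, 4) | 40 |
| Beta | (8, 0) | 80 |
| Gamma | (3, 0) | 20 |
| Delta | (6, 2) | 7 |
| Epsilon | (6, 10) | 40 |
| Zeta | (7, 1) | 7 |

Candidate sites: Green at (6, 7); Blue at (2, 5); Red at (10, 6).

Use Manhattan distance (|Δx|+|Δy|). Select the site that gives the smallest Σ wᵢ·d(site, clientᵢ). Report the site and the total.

Green, total 1324 blocks

Total weighted distance at each candidate:
  Green (6, 7): total = 1324
  Blue (2, 5): total = 1752
  Red (10, 6): total = 1492
Minimum is at Green with total 1324 blocks.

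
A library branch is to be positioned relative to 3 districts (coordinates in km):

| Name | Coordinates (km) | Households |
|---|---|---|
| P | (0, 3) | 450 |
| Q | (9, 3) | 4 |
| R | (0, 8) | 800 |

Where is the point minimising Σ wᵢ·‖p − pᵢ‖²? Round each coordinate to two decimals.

The minimiser of Σwᵢ‖p−pᵢ‖² is the weighted centroid p* = (Σwᵢpᵢ)/(Σwᵢ).
Σwᵢ = 1254.
Σwᵢxᵢ = 450·0 + 4·9 + 800·0 = 36.
Σwᵢyᵢ = 450·3 + 4·3 + 800·8 = 7762.
x* = 36/1254 = 0.03, y* = 7762/1254 = 6.19.

(0.03, 6.19)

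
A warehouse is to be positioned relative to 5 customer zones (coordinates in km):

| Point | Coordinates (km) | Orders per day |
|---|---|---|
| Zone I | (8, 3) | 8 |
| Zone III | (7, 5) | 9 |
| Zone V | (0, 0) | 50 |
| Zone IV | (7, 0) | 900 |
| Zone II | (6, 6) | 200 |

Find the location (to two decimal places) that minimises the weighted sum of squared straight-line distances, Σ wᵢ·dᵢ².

The minimiser of Σwᵢ‖p−pᵢ‖² is the weighted centroid p* = (Σwᵢpᵢ)/(Σwᵢ).
Σwᵢ = 1167.
Σwᵢxᵢ = 8·8 + 9·7 + 50·0 + 900·7 + 200·6 = 7627.
Σwᵢyᵢ = 8·3 + 9·5 + 50·0 + 900·0 + 200·6 = 1269.
x* = 7627/1167 = 6.54, y* = 1269/1167 = 1.09.

(6.54, 1.09)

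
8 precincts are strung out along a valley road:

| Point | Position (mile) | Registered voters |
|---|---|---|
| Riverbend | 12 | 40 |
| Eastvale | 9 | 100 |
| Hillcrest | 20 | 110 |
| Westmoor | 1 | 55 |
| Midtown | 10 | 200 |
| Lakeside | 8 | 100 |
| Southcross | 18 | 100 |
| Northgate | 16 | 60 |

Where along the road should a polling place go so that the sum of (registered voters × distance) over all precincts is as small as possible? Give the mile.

x = 10

For a sum of weighted absolute distances on a line, the optimum is the weighted median (not the mean). Total weight W = 765; half-weight = 382.5.
Sort by position and accumulate weight:
  mile 1 (Westmoor, w=55) → cum 55
  mile 8 (Lakeside, w=100) → cum 155
  mile 9 (Eastvale, w=100) → cum 255
  mile 10 (Midtown, w=200) → cum 455  ≥ 382.5 → median here
  mile 12 (Riverbend, w=40) → cum 495
  mile 16 (Northgate, w=60) → cum 555
  mile 18 (Southcross, w=100) → cum 655
  mile 20 (Hillcrest, w=110) → cum 765
Optimal location: mile 10.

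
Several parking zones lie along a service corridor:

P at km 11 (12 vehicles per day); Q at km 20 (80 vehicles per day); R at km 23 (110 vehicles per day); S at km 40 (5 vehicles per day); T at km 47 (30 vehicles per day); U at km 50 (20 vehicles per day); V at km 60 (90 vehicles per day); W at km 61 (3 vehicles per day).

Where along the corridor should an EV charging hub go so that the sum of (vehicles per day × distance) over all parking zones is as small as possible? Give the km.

x = 23

For a sum of weighted absolute distances on a line, the optimum is the weighted median (not the mean). Total weight W = 350; half-weight = 175.
Sort by position and accumulate weight:
  km 11 (P, w=12) → cum 12
  km 20 (Q, w=80) → cum 92
  km 23 (R, w=110) → cum 202  ≥ 175 → median here
  km 40 (S, w=5) → cum 207
  km 47 (T, w=30) → cum 237
  km 50 (U, w=20) → cum 257
  km 60 (V, w=90) → cum 347
  km 61 (W, w=3) → cum 350
Optimal location: km 23.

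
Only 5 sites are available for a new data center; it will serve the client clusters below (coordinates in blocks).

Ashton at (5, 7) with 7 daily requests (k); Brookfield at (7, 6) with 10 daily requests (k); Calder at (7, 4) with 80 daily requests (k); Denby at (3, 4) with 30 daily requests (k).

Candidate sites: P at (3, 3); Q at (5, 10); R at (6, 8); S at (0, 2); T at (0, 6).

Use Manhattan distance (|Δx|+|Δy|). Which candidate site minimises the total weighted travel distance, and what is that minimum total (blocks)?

P, total 542 blocks

Total weighted distance at each candidate:
  P (3, 3): total = 542
  Q (5, 10): total = 961
  R (6, 8): total = 654
  S (0, 2): total = 1050
  T (0, 6): total = 982
Minimum is at P with total 542 blocks.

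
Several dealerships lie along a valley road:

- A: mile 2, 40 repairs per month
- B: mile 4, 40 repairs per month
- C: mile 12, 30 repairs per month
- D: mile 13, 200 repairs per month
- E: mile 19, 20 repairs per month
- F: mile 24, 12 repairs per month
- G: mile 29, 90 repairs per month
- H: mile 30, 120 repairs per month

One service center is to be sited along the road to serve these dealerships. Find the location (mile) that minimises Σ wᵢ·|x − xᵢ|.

For a sum of weighted absolute distances on a line, the optimum is the weighted median (not the mean). Total weight W = 552; half-weight = 276.
Sort by position and accumulate weight:
  mile 2 (A, w=40) → cum 40
  mile 4 (B, w=40) → cum 80
  mile 12 (C, w=30) → cum 110
  mile 13 (D, w=200) → cum 310  ≥ 276 → median here
  mile 19 (E, w=20) → cum 330
  mile 24 (F, w=12) → cum 342
  mile 29 (G, w=90) → cum 432
  mile 30 (H, w=120) → cum 552
Optimal location: mile 13.

x = 13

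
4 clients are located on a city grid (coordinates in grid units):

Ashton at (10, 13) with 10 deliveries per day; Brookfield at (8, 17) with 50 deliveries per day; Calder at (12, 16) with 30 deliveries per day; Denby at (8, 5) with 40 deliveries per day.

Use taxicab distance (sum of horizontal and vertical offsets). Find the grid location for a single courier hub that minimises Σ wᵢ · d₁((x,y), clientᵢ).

Manhattan distance separates: Σwᵢ(|x−xᵢ|+|y−yᵢ|) = Σwᵢ|x−xᵢ| + Σwᵢ|y−yᵢ|, so x and y are optimised independently as 1-D weighted medians.
Total weight W = 130; half = 65.
x-coordinate, sorted with cumulative weight:
  x=8 (Brookfield, w=50) cum 50
  x=8 (Denby, w=40) cum 90  ← median
  x=10 (Ashton, w=10) cum 100
  x=12 (Calder, w=30) cum 130
⇒ x* = 8
y-coordinate, sorted with cumulative weight:
  y=5 (Denby, w=40) cum 40
  y=13 (Ashton, w=10) cum 50
  y=16 (Calder, w=30) cum 80  ← median
  y=17 (Brookfield, w=50) cum 130
⇒ y* = 16

(8, 16)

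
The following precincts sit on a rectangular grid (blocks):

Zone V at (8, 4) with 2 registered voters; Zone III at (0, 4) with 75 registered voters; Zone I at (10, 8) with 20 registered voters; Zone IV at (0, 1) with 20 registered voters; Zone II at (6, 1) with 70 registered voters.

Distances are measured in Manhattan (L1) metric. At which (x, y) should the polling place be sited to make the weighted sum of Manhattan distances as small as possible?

Manhattan distance separates: Σwᵢ(|x−xᵢ|+|y−yᵢ|) = Σwᵢ|x−xᵢ| + Σwᵢ|y−yᵢ|, so x and y are optimised independently as 1-D weighted medians.
Total weight W = 187; half = 93.5.
x-coordinate, sorted with cumulative weight:
  x=0 (Zone III, w=75) cum 75
  x=0 (Zone IV, w=20) cum 95  ← median
  x=6 (Zone II, w=70) cum 165
  x=8 (Zone V, w=2) cum 167
  x=10 (Zone I, w=20) cum 187
⇒ x* = 0
y-coordinate, sorted with cumulative weight:
  y=1 (Zone IV, w=20) cum 20
  y=1 (Zone II, w=70) cum 90
  y=4 (Zone V, w=2) cum 92
  y=4 (Zone III, w=75) cum 167  ← median
  y=8 (Zone I, w=20) cum 187
⇒ y* = 4

(0, 4)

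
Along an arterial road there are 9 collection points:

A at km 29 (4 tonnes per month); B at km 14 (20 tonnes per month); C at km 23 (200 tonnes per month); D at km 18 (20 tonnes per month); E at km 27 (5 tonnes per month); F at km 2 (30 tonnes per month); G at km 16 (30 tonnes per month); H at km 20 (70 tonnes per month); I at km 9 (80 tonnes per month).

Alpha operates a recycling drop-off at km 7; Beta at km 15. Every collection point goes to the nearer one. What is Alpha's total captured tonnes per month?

The indifferent point is the midpoint (7+15)/2 = 11; collection points left of it (closer to Alpha at 7) go to Alpha, those right go to Beta.
  F at 2 (w=30) → Alpha
  I at 9 (w=80) → Alpha
  B at 14 (w=20) → Beta
  G at 16 (w=30) → Beta
  D at 18 (w=20) → Beta
  H at 20 (w=70) → Beta
  C at 23 (w=200) → Beta
  E at 27 (w=5) → Beta
  A at 29 (w=4) → Beta
Alpha captures 110; Beta captures 349.

110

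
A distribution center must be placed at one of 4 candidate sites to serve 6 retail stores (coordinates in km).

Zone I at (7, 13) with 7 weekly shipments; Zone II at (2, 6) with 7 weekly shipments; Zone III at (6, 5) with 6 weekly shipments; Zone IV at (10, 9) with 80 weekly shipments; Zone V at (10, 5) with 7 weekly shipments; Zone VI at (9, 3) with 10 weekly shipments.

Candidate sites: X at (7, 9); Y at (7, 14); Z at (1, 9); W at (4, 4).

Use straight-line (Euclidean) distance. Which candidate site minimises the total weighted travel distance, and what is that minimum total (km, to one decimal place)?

Total weighted distance at each candidate:
  X (7, 9): total = 431.8
  Y (7, 14): total = 772.1
  Z (1, 9): total = 1000.0
  W (4, 4): total = 818.0
Minimum is at X with total 431.8 km.

X, total 431.8 km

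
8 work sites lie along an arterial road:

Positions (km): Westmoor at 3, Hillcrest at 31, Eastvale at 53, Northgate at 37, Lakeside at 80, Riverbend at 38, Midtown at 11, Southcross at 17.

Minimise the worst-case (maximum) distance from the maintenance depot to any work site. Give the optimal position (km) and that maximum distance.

The 1-center on a line is the midpoint of the two extreme points: leftmost at 3, rightmost at 80.
Optimal location = (3 + 80)/2 = 41.5; maximum distance = (80 − 3)/2 = 38.5.

location 41.5, max distance 38.5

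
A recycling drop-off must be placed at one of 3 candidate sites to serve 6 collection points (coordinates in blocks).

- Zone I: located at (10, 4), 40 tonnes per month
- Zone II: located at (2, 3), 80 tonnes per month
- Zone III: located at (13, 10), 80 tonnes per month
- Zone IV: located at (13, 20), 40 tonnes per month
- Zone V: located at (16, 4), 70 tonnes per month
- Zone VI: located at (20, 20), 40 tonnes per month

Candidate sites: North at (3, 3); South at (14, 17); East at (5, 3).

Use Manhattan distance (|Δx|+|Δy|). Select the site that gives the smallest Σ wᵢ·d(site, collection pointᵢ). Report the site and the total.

Total weighted distance at each candidate:
  North (3, 3): total = 5180
  South (14, 17): total = 4970
  East (5, 3): total = 4800
Minimum is at East with total 4800 blocks.

East, total 4800 blocks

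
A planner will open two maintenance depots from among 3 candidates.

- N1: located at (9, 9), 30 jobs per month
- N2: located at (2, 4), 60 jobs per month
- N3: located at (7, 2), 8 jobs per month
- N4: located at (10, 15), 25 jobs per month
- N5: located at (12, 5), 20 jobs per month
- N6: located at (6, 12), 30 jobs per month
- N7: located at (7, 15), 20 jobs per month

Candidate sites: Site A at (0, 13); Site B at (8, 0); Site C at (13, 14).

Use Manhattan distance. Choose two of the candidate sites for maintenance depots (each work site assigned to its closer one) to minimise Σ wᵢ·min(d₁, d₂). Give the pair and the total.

{Site B, Site C}, total 1584

Evaluate every pair (each demand assigned to the nearer of the two):
  {Site B, Site C}: total = 1584
  {Site A, Site C}: total = 1724
  {Site A, Site B}: total = 1794
Best pair: {Site B, Site C} with total 1584.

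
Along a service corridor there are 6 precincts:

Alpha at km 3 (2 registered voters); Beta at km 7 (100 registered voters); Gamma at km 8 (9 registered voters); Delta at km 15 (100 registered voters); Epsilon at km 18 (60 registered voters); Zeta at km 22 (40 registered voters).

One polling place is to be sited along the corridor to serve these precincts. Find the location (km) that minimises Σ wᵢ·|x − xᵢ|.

For a sum of weighted absolute distances on a line, the optimum is the weighted median (not the mean). Total weight W = 311; half-weight = 155.5.
Sort by position and accumulate weight:
  km 3 (Alpha, w=2) → cum 2
  km 7 (Beta, w=100) → cum 102
  km 8 (Gamma, w=9) → cum 111
  km 15 (Delta, w=100) → cum 211  ≥ 155.5 → median here
  km 18 (Epsilon, w=60) → cum 271
  km 22 (Zeta, w=40) → cum 311
Optimal location: km 15.

x = 15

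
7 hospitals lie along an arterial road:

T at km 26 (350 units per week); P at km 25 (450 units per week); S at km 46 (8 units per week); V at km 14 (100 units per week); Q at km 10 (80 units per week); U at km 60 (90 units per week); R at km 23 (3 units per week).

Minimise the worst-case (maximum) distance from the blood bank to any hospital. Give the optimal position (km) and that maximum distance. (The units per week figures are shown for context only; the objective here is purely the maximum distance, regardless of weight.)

The 1-center on a line is the midpoint of the two extreme points: leftmost at 10, rightmost at 60.
Optimal location = (10 + 60)/2 = 35; maximum distance = (60 − 10)/2 = 25.

location 35, max distance 25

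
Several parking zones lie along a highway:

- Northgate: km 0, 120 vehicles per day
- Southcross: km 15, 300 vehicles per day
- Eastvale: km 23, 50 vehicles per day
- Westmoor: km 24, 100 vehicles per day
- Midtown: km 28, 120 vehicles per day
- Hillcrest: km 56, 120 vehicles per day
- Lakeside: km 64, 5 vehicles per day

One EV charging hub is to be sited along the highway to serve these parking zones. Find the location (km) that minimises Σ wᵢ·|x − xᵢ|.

x = 15

For a sum of weighted absolute distances on a line, the optimum is the weighted median (not the mean). Total weight W = 815; half-weight = 407.5.
Sort by position and accumulate weight:
  km 0 (Northgate, w=120) → cum 120
  km 15 (Southcross, w=300) → cum 420  ≥ 407.5 → median here
  km 23 (Eastvale, w=50) → cum 470
  km 24 (Westmoor, w=100) → cum 570
  km 28 (Midtown, w=120) → cum 690
  km 56 (Hillcrest, w=120) → cum 810
  km 64 (Lakeside, w=5) → cum 815
Optimal location: km 15.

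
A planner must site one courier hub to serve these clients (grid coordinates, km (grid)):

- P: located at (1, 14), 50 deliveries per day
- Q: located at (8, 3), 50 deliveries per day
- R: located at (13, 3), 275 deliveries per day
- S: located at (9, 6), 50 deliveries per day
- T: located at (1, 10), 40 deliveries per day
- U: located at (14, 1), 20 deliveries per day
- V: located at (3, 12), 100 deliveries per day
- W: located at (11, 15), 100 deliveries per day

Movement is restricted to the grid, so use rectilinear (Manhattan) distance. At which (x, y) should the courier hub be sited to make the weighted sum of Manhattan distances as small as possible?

Manhattan distance separates: Σwᵢ(|x−xᵢ|+|y−yᵢ|) = Σwᵢ|x−xᵢ| + Σwᵢ|y−yᵢ|, so x and y are optimised independently as 1-D weighted medians.
Total weight W = 685; half = 342.5.
x-coordinate, sorted with cumulative weight:
  x=1 (P, w=50) cum 50
  x=1 (T, w=40) cum 90
  x=3 (V, w=100) cum 190
  x=8 (Q, w=50) cum 240
  x=9 (S, w=50) cum 290
  x=11 (W, w=100) cum 390  ← median
  x=13 (R, w=275) cum 665
  x=14 (U, w=20) cum 685
⇒ x* = 11
y-coordinate, sorted with cumulative weight:
  y=1 (U, w=20) cum 20
  y=3 (Q, w=50) cum 70
  y=3 (R, w=275) cum 345  ← median
  y=6 (S, w=50) cum 395
  y=10 (T, w=40) cum 435
  y=12 (V, w=100) cum 535
  y=14 (P, w=50) cum 585
  y=15 (W, w=100) cum 685
⇒ y* = 3

(11, 3)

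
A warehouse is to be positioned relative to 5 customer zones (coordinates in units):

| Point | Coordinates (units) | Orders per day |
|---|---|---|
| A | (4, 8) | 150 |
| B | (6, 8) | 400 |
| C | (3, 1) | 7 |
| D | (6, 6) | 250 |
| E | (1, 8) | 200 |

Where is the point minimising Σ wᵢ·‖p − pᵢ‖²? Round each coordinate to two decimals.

The minimiser of Σwᵢ‖p−pᵢ‖² is the weighted centroid p* = (Σwᵢpᵢ)/(Σwᵢ).
Σwᵢ = 1007.
Σwᵢxᵢ = 150·4 + 400·6 + 7·3 + 250·6 + 200·1 = 4721.
Σwᵢyᵢ = 150·8 + 400·8 + 7·1 + 250·6 + 200·8 = 7507.
x* = 4721/1007 = 4.69, y* = 7507/1007 = 7.45.

(4.69, 7.45)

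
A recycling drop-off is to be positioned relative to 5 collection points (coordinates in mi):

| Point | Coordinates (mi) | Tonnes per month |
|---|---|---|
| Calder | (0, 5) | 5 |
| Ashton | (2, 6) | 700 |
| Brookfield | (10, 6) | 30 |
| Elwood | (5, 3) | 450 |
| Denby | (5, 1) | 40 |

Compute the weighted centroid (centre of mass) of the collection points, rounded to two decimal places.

The minimiser of Σwᵢ‖p−pᵢ‖² is the weighted centroid p* = (Σwᵢpᵢ)/(Σwᵢ).
Σwᵢ = 1225.
Σwᵢxᵢ = 5·0 + 700·2 + 30·10 + 450·5 + 40·5 = 4150.
Σwᵢyᵢ = 5·5 + 700·6 + 30·6 + 450·3 + 40·1 = 5795.
x* = 4150/1225 = 3.39, y* = 5795/1225 = 4.73.

(3.39, 4.73)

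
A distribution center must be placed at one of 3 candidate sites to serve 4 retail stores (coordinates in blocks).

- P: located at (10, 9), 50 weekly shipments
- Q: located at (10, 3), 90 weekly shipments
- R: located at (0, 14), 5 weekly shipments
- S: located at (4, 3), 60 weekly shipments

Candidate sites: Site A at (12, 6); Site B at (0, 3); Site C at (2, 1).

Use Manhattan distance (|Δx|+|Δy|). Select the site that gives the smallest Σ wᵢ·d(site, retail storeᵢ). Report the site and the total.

Site A, total 1460 blocks

Total weighted distance at each candidate:
  Site A (12, 6): total = 1460
  Site B (0, 3): total = 1995
  Site C (2, 1): total = 2015
Minimum is at Site A with total 1460 blocks.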